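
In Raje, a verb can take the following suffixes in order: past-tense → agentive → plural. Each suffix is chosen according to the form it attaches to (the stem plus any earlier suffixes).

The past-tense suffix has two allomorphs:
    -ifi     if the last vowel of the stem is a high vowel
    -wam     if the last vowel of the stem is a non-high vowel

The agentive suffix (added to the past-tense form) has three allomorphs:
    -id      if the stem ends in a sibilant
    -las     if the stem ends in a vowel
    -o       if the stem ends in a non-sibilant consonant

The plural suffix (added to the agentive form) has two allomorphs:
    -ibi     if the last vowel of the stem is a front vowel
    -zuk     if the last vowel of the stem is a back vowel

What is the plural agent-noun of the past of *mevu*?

*mevu*: last vowel = /u/, a high vowel → -ifi → *mevuifi*.
The final sound of the past-tense form *mevuifi* is /i/, which is a vowel, so the agentive suffix is -las, giving *mevuifilas*.
The last vowel of the agentive form *mevuifilas* is /a/, which is a back vowel, so the plural suffix is -zuk, giving *mevuifilaszuk*.

mevuifilaszuk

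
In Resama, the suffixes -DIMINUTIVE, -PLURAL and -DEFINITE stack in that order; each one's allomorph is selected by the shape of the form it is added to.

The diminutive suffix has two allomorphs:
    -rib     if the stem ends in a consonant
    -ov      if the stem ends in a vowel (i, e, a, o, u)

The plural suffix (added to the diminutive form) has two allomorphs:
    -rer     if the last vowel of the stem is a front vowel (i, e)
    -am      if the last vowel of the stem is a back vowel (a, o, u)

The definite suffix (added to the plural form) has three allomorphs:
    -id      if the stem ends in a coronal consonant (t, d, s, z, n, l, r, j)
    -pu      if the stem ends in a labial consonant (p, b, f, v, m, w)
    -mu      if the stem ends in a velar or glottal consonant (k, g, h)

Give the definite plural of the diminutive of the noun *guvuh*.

*guvuh*: final sound = /h/, a consonant → -rib → *guvuhrib*.
The diminutive form *guvuhrib*: last vowel = /i/, a front vowel → -rer → *guvuhribrer*.
The final consonant of the plural form *guvuhribrer* is /r/, which is coronal, so the definite suffix is -id, giving *guvuhribrerid*.

guvuhribrerid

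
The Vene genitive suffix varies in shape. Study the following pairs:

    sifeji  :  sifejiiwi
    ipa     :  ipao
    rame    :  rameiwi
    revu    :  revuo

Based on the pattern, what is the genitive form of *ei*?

The pattern is front/back vowel harmony: -iwi when the last vowel of the stem is a front vowel (*sifeji*, *rame*); -o when the last vowel of the stem is a back vowel (*ipa*, *revu*).
*ei* — last vowel /i/ (a front vowel) → -iwi → *eiiwi*.

eiiwi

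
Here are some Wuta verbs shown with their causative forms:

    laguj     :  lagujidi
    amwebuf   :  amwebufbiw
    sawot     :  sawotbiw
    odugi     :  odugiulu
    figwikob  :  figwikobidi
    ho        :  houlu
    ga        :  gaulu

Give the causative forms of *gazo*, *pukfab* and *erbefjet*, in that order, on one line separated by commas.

Looking at the final sound of each stem: -biw when the stem ends in a voiceless consonant (*amwebuf*, *sawot*); -idi when the stem ends in a voiced consonant (*laguj*, *figwikob*); -ulu when the stem ends in a vowel (*odugi*, *ho*, *ga*).
*gazo* — final sound /o/ (a vowel) → -ulu → *gazoulu*.
The final sound of *pukfab* is /b/, which is a voiced consonant, so the suffix is -idi, giving *pukfabidi*.
The final sound of *erbefjet* is /t/, which is a voiceless consonant, so the suffix is -biw, giving *erbefjetbiw*.

gazoulu, pukfabidi, erbefjetbiw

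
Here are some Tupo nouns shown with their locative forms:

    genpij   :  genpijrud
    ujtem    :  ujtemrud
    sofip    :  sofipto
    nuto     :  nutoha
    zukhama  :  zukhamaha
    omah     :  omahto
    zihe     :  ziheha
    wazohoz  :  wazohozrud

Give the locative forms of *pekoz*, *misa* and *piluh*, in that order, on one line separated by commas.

pekozrud, misaha, piluhto

The suffix is conditioned by the final sound: -to when the stem ends in a voiceless consonant (*sofip*, *omah*); -rud when the stem ends in a voiced consonant (*genpij*, *ujtem*, *wazohoz*); -ha when the stem ends in a vowel (*nuto*, *zukhama*, *zihe*).
*pekoz*: final sound = /z/, a voiced consonant → -rud → *pekozrud*.
*misa*: final sound = /a/, a vowel → -ha → *misaha*.
*piluh*: final sound = /h/, a voiceless consonant → -to → *piluhto*.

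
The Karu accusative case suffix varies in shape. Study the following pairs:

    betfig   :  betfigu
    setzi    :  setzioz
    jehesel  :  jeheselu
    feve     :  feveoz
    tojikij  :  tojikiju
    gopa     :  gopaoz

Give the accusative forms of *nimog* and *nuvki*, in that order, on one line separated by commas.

The alternation tracks the final sound of the stem — -u when the stem ends in a consonant (*betfig*, *jehesel*, *tojikij*); -oz when the stem ends in a vowel (*setzi*, *feve*, *gopa*).
*nimog*: final sound = /g/, a consonant → -u → *nimogu*.
*nuvki* — final sound /i/ (a vowel) → -oz → *nuvkioz*.

nimogu, nuvkioz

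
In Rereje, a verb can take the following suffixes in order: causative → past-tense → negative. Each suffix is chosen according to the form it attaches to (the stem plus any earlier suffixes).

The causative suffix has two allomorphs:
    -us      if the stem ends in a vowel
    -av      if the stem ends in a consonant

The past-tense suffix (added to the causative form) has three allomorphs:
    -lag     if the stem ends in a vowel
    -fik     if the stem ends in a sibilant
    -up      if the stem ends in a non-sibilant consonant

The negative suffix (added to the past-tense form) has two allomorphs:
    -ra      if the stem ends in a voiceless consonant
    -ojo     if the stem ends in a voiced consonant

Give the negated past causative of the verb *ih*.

Since the final sound of *ih* is /h/ (a consonant), it takes -av, giving *ihav*.
The final sound of the causative form *ihav* is /v/, which is a non-sibilant consonant, so the past-tense suffix is -up, giving *ihavup*.
Since the final consonant of the past-tense form *ihavup* is /p/ (voiceless), it takes -ra, giving *ihavupra*.

ihavupra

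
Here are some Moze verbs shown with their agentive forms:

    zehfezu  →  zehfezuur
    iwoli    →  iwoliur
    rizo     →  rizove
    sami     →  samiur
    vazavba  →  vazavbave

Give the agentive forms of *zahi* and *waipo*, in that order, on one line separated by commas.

The alternation tracks the last vowel of the stem — -ur when the last vowel of the stem is a high vowel (*zehfezu*, *iwoli*, *sami*); -ve when the last vowel of the stem is a non-high vowel (*rizo*, *vazavba*).
The last vowel of *zahi* is /i/, which is a high vowel, so the suffix is -ur, giving *zahiur*.
The last vowel of *waipo* is /o/, which is a non-high vowel, so the suffix is -ve, giving *waipove*.

zahiur, waipove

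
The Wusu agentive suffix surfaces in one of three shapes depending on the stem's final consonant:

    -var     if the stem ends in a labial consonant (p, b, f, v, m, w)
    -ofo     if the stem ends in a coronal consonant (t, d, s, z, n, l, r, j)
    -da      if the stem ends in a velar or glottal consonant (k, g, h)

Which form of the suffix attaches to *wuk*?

*wuk*: final consonant = /k/, velar/glottal → -da.

-da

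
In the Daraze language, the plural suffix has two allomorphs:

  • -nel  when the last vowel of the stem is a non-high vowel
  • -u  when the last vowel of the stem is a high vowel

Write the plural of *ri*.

Since the last vowel of *ri* is /i/ (a high vowel), it takes -u, giving *riu*.

riu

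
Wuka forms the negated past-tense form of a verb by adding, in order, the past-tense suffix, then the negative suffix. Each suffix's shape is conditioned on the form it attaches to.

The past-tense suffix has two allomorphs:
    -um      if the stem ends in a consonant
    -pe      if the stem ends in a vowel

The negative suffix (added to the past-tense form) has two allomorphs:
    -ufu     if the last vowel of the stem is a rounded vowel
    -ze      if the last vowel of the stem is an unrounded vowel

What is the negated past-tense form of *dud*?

The final sound of *dud* is /d/, which is a consonant, so the past-tense suffix is -um, giving *dudum*.
The past-tense form *dudum* — last vowel /u/ (a rounded vowel) → -ufu → *dudumufu*.

dudumufu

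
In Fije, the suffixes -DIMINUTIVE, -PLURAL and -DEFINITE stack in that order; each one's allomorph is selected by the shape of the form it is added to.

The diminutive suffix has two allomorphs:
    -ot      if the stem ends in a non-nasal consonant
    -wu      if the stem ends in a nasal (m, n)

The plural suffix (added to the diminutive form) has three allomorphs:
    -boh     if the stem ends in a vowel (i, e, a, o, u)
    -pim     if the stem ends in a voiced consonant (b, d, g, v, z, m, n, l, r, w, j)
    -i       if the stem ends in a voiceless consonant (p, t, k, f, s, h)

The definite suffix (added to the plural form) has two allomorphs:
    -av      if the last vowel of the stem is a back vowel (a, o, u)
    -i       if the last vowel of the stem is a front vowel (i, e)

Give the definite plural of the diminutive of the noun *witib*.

witibotii

Since the final consonant of *witib* is /b/ (non-nasal), it takes -ot, giving *witibot*.
The diminutive form *witibot*: final sound = /t/, a voiceless consonant → -i → *witiboti*.
The plural form *witiboti*: last vowel = /i/, a front vowel → -i → *witibotii*.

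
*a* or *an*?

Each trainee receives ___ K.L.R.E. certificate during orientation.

a

The indefinite article is chosen by the initial *sound* of the following word, not its spelling.
The initialism *K.L.R.E.* is read letter by letter; the first letter, K, is pronounced /keɪ/, which begins with a consonant sound.
So the article is *a*: Each trainee receives a K.L.R.E. certificate during orientation.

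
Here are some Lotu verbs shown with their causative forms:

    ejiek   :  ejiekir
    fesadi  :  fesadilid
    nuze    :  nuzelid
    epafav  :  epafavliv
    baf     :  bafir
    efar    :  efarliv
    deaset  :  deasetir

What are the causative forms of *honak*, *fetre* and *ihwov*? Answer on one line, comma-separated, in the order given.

honakir, fetrelid, ihwovliv

Looking at the final sound of each stem: -ir when the stem ends in a voiceless consonant (*ejiek*, *baf*, *deaset*); -liv when the stem ends in a voiced consonant (*epafav*, *efar*); -lid when the stem ends in a vowel (*fesadi*, *nuze*).
Since the final sound of *honak* is /k/ (a voiceless consonant), it takes -ir, giving *honakir*.
Since the final sound of *fetre* is /e/ (a vowel), it takes -lid, giving *fetrelid*.
Since the final sound of *ihwov* is /v/ (a voiced consonant), it takes -liv, giving *ihwovliv*.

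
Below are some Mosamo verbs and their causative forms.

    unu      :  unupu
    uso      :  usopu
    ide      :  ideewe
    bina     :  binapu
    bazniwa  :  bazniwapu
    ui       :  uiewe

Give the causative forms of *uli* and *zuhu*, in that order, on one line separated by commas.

Looking at the last vowel of each stem: -ewe when the last vowel of the stem is a front vowel (*ide*, *ui*); -pu when the last vowel of the stem is a back vowel (*unu*, *uso*, *bina*, *bazniwa*).
Since the last vowel of *uli* is /i/ (a front vowel), it takes -ewe, giving *uliewe*.
The last vowel of *zuhu* is /u/, which is a back vowel, so the suffix is -pu, giving *zuhupu*.

uliewe, zuhupu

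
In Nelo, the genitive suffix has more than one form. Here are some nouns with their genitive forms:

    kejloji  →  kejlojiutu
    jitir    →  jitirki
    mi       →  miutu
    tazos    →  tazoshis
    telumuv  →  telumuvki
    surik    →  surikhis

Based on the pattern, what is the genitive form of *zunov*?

zunovki

Looking at the final sound of each stem: -his when the stem ends in a voiceless consonant (*tazos*, *surik*); -ki when the stem ends in a voiced consonant (*jitir*, *telumuv*); -utu when the stem ends in a vowel (*kejloji*, *mi*).
*zunov*: final sound = /v/, a voiced consonant → -ki → *zunovki*.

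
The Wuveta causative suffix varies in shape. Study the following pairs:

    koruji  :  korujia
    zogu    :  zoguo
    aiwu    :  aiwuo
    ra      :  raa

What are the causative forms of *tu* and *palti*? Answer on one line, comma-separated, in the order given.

The pattern is rounding harmony: -o when the last vowel of the stem is a rounded vowel (*zogu*, *aiwu*); -a when the last vowel of the stem is an unrounded vowel (*koruji*, *ra*).
Since the last vowel of *tu* is /u/ (a rounded vowel), it takes -o, giving *tuo*.
*palti*: last vowel = /i/, an unrounded vowel → -a → *paltia*.

tuo, paltia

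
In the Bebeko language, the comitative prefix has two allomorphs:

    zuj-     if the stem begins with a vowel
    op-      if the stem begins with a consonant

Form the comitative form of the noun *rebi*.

oprebi

Since the first sound of *rebi* is /r/ (a consonant), it takes op-, giving *oprebi*.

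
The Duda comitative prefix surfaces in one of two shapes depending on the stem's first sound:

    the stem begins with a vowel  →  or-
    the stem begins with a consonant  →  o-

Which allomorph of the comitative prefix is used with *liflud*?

*liflud*: first sound = /l/, a consonant → o-.

o-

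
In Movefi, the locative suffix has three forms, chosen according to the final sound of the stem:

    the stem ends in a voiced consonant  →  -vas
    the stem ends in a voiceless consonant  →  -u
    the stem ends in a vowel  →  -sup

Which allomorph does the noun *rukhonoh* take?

*rukhonoh*: final sound = /h/, a voiceless consonant → -u.

-u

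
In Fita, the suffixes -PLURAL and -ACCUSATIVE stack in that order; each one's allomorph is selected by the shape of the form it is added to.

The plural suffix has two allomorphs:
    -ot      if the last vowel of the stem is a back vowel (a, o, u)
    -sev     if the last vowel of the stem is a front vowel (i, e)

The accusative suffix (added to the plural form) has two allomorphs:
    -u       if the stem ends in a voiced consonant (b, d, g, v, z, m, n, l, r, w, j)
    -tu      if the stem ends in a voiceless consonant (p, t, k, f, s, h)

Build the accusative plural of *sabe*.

*sabe*: last vowel = /e/, a front vowel → -sev → *sabesev*.
Since the final consonant of the plural form *sabesev* is /v/ (voiced), it takes -u, giving *sabesevu*.

sabesevu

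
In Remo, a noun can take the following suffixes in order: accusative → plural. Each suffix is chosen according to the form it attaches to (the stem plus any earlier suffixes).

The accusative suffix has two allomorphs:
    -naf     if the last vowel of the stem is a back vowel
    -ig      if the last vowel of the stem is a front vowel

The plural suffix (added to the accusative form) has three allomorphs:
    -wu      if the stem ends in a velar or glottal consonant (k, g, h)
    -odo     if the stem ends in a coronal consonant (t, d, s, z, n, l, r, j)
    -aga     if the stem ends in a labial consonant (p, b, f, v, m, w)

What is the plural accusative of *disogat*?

The last vowel of *disogat* is /a/, which is a back vowel, so the accusative suffix is -naf, giving *disogatnaf*.
The accusative form *disogatnaf* — final consonant /f/ (labial) → -aga → *disogatnafaga*.

disogatnafaga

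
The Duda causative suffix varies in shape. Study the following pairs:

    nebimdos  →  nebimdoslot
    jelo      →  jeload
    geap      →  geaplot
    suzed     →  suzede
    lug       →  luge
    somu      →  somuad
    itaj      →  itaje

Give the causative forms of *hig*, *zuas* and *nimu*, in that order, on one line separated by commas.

hige, zuaslot, nimuad

Looking at the final sound of each stem: -lot when the stem ends in a voiceless consonant (*nebimdos*, *geap*); -e when the stem ends in a voiced consonant (*suzed*, *lug*, *itaj*); -ad when the stem ends in a vowel (*jelo*, *somu*).
*hig* — final sound /g/ (a voiced consonant) → -e → *hige*.
The final sound of *zuas* is /s/, which is a voiceless consonant, so the suffix is -lot, giving *zuaslot*.
Since the final sound of *nimu* is /u/ (a vowel), it takes -ad, giving *nimuad*.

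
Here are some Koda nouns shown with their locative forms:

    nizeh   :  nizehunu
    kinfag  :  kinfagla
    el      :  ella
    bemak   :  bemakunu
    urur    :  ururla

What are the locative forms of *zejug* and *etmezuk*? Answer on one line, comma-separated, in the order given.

The suffix is conditioned by the final consonant: -unu when the stem ends in a voiceless consonant (*nizeh*, *bemak*); -la when the stem ends in a voiced consonant (*kinfag*, *el*, *urur*).
The final consonant of *zejug* is /g/, which is voiced, so the suffix is -la, giving *zejugla*.
Since the final consonant of *etmezuk* is /k/ (voiceless), it takes -unu, giving *etmezukunu*.

zejugla, etmezukunu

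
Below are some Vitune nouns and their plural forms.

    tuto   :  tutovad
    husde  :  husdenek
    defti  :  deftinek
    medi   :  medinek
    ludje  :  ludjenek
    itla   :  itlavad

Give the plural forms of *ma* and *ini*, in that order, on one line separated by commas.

The pattern is front/back vowel harmony: -nek when the last vowel of the stem is a front vowel (*husde*, *defti*, *medi*, *ludje*); -vad when the last vowel of the stem is a back vowel (*tuto*, *itla*).
Since the last vowel of *ma* is /a/ (a back vowel), it takes -vad, giving *mavad*.
*ini* — last vowel /i/ (a front vowel) → -nek → *ininek*.

mavad, ininek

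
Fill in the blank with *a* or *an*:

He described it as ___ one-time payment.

The indefinite article is chosen by the initial *sound* of the following word, not its spelling.
*one-time* begins with the sound /wʌ/ (*one* pronounced /wʌn/) — a consonant sound.
So the article is *a*: He described it as a one-time payment.

a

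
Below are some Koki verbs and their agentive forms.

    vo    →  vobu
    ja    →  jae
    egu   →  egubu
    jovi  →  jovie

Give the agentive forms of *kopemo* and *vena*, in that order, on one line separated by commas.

Looking at the last vowel of each stem: -bu when the last vowel of the stem is a rounded vowel (*vo*, *egu*); -e when the last vowel of the stem is an unrounded vowel (*ja*, *jovi*).
Since the last vowel of *kopemo* is /o/ (a rounded vowel), it takes -bu, giving *kopemobu*.
The last vowel of *vena* is /a/, which is an unrounded vowel, so the suffix is -e, giving *venae*.

kopemobu, venae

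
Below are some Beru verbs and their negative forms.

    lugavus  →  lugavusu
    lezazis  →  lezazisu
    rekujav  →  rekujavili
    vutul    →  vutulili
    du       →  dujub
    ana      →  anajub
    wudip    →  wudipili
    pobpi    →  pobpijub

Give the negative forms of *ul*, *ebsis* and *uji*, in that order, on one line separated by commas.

ulili, ebsisu, ujijub

The pattern is sibilance of the final sound: -u when the stem ends in a sibilant (*lugavus*, *lezazis*); -ili when the stem ends in a non-sibilant consonant (*rekujav*, *vutul*, *wudip*); -jub when the stem ends in a vowel (*du*, *ana*, *pobpi*).
*ul*: final sound = /l/, a non-sibilant consonant → -ili → *ulili*.
*ebsis* — final sound /s/ (a sibilant) → -u → *ebsisu*.
*uji*: final sound = /i/, a vowel → -jub → *ujijub*.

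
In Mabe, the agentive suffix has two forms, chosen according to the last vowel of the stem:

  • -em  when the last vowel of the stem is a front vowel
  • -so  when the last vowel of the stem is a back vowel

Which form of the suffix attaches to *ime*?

-em

Since the last vowel of *ime* is /e/ (a front vowel), it takes -em.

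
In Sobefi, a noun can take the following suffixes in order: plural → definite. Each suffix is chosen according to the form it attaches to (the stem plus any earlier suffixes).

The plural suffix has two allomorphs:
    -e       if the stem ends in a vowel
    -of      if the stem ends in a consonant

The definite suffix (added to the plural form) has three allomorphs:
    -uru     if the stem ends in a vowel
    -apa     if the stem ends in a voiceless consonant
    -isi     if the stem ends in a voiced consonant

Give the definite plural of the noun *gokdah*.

gokdahofapa

The final sound of *gokdah* is /h/, which is a consonant, so the plural suffix is -of, giving *gokdahof*.
Since the final sound of the plural form *gokdahof* is /f/ (a voiceless consonant), it takes -apa, giving *gokdahofapa*.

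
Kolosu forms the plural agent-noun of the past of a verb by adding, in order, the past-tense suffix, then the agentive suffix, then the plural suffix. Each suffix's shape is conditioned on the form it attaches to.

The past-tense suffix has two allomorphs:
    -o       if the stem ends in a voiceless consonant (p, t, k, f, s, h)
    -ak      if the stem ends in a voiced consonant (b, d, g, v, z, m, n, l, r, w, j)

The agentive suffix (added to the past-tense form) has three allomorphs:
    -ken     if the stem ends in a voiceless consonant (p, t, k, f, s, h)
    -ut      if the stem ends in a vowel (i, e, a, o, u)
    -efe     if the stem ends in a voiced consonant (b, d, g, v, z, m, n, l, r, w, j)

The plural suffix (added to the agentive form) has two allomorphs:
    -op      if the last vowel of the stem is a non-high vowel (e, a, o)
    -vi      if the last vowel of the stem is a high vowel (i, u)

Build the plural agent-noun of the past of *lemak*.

lemakoutvi

*lemak* — final consonant /k/ (voiceless) → -o → *lemako*.
The past-tense form *lemako* — final sound /o/ (a vowel) → -ut → *lemakout*.
The last vowel of the agentive form *lemakout* is /u/, which is a high vowel, so the plural suffix is -vi, giving *lemakoutvi*.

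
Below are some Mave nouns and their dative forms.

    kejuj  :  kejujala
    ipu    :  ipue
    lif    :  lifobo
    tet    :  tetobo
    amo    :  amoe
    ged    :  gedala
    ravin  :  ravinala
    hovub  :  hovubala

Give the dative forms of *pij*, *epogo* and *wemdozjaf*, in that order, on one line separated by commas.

pijala, epogoe, wemdozjafobo

Looking at the final sound of each stem: -obo when the stem ends in a voiceless consonant (*lif*, *tet*); -ala when the stem ends in a voiced consonant (*kejuj*, *ged*, *ravin*, *hovub*); -e when the stem ends in a vowel (*ipu*, *amo*).
Since the final sound of *pij* is /j/ (a voiced consonant), it takes -ala, giving *pijala*.
The final sound of *epogo* is /o/, which is a vowel, so the suffix is -e, giving *epogoe*.
Since the final sound of *wemdozjaf* is /f/ (a voiceless consonant), it takes -obo, giving *wemdozjafobo*.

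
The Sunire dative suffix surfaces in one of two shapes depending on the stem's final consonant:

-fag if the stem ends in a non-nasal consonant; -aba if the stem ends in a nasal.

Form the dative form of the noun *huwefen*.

*huwefen* — final consonant /n/ (a nasal) → -aba → *huwefenaba*.

huwefenaba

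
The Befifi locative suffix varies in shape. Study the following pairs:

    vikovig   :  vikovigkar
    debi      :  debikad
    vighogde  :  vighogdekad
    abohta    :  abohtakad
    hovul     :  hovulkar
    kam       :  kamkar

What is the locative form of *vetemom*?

vetemomkar

Looking at the final sound of each stem: -kar when the stem ends in a consonant (*vikovig*, *hovul*, *kam*); -kad when the stem ends in a vowel (*debi*, *vighogde*, *abohta*).
Since the final sound of *vetemom* is /m/ (a consonant), it takes -kar, giving *vetemomkar*.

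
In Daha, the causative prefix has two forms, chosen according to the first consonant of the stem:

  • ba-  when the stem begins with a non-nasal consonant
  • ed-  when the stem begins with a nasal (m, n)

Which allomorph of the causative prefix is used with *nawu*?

ed-

*nawu*: first consonant = /n/, a nasal → ed-.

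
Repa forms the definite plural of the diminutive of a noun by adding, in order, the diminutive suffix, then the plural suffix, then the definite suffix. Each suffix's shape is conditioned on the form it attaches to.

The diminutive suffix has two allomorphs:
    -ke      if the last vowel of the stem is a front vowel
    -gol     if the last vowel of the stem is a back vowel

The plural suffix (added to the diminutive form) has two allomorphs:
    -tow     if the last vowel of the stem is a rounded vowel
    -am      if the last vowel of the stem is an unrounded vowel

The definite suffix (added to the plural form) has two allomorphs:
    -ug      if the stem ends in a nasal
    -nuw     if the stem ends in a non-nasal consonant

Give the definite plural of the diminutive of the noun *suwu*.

suwugoltownuw

Since the last vowel of *suwu* is /u/ (a back vowel), it takes -gol, giving *suwugol*.
The diminutive form *suwugol* — last vowel /o/ (a rounded vowel) → -tow → *suwugoltow*.
The plural form *suwugoltow* — final consonant /w/ (non-nasal) → -nuw → *suwugoltownuw*.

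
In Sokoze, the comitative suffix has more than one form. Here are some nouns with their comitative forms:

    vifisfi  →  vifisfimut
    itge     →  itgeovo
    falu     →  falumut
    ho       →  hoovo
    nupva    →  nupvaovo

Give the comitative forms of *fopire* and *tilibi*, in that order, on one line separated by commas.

The pattern is height harmony: -mut when the last vowel of the stem is a high vowel (*vifisfi*, *falu*); -ovo when the last vowel of the stem is a non-high vowel (*itge*, *ho*, *nupva*).
Since the last vowel of *fopire* is /e/ (a non-high vowel), it takes -ovo, giving *fopireovo*.
The last vowel of *tilibi* is /i/, which is a high vowel, so the suffix is -mut, giving *tilibimut*.

fopireovo, tilibimut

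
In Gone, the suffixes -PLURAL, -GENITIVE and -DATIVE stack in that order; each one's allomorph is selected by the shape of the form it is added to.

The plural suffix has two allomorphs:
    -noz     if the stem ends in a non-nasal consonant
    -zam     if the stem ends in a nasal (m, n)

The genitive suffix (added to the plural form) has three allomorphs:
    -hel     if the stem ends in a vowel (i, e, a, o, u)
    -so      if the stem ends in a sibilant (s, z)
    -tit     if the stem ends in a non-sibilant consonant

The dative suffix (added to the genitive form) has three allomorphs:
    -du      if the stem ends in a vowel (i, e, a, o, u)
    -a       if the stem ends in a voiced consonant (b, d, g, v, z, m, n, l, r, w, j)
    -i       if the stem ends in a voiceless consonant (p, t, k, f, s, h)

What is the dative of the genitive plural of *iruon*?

iruonzamtiti

Since the final consonant of *iruon* is /n/ (a nasal), it takes -zam, giving *iruonzam*.
The plural form *iruonzam* — final sound /m/ (a non-sibilant consonant) → -tit → *iruonzamtit*.
The final sound of the genitive form *iruonzamtit* is /t/, which is a voiceless consonant, so the dative suffix is -i, giving *iruonzamtiti*.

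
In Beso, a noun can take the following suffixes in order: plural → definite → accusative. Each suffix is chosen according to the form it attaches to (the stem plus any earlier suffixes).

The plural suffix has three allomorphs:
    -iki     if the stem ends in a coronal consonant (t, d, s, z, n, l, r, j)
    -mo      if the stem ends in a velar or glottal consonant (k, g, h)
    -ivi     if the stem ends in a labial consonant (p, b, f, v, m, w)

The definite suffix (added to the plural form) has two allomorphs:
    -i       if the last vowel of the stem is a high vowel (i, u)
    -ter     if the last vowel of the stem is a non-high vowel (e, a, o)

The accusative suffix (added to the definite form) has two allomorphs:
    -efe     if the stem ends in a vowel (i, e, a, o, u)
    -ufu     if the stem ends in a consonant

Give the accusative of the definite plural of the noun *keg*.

kegmoterufu

*keg*: final consonant = /g/, velar/glottal → -mo → *kegmo*.
The plural form *kegmo* — last vowel /o/ (a non-high vowel) → -ter → *kegmoter*.
Since the final sound of the definite form *kegmoter* is /r/ (a consonant), it takes -ufu, giving *kegmoterufu*.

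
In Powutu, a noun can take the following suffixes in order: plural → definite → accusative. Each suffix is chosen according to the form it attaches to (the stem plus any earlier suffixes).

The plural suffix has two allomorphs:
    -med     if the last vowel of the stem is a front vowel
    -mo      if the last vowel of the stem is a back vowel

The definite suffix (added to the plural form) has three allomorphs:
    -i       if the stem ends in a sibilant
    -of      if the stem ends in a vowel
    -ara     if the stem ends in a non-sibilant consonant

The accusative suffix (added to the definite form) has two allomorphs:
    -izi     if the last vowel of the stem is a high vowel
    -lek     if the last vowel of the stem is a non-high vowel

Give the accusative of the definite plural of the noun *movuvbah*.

movuvbahmooflek

*movuvbah* — last vowel /a/ (a back vowel) → -mo → *movuvbahmo*.
The final sound of the plural form *movuvbahmo* is /o/, which is a vowel, so the definite suffix is -of, giving *movuvbahmoof*.
Since the last vowel of the definite form *movuvbahmoof* is /o/ (a non-high vowel), it takes -lek, giving *movuvbahmooflek*.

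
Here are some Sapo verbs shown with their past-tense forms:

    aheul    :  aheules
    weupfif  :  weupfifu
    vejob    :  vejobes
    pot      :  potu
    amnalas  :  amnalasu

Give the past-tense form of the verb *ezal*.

The pattern is voicing of the final consonant: -u when the stem ends in a voiceless consonant (*weupfif*, *pot*, *amnalas*); -es when the stem ends in a voiced consonant (*aheul*, *vejob*).
*ezal*: final consonant = /l/, voiced → -es → *ezales*.

ezales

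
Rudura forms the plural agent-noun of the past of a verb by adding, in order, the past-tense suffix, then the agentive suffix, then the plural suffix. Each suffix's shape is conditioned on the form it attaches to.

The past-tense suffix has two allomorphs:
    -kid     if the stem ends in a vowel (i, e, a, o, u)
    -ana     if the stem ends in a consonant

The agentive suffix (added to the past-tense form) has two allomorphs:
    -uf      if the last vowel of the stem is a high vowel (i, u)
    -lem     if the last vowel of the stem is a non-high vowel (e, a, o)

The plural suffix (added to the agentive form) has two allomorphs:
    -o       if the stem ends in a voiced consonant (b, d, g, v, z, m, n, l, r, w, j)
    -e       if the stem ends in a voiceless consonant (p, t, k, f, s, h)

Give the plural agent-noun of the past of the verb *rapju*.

Since the final sound of *rapju* is /u/ (a vowel), it takes -kid, giving *rapjukid*.
The last vowel of the past-tense form *rapjukid* is /i/, which is a high vowel, so the agentive suffix is -uf, giving *rapjukiduf*.
The agentive form *rapjukiduf*: final consonant = /f/, voiceless → -e → *rapjukidufe*.

rapjukidufe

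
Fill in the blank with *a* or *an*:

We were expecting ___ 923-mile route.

a

The indefinite article is chosen by the initial *sound* of the following word, not its spelling.
The number *923* is spoken "nine hundred …", beginning with /naɪn/ — a consonant sound.
So the article is *a*: We were expecting a 923-mile route.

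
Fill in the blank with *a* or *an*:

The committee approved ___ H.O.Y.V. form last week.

an

The indefinite article is chosen by the initial *sound* of the following word, not its spelling.
The initialism *H.O.Y.V.* is read letter by letter; the first letter, H, is pronounced /eɪtʃ/, which begins with a vowel sound.
So the article is *an*: The committee approved an H.O.Y.V. form last week.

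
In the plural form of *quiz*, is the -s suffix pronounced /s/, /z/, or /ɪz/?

/ɪz/

The stem *quiz* ends in a sibilant (/s, z, ʃ, ʒ, tʃ, dʒ/).
The plural suffix surfaces as /ɪz/ after sibilants, /s/ after other voiceless consonants, and /z/ after other voiced sounds.
So the plural -s on *quiz* is pronounced /ɪz/.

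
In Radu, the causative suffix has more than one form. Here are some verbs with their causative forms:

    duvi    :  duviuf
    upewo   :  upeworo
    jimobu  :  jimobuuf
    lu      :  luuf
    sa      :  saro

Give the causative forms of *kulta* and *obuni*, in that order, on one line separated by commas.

kultaro, obuniuf

The suffix is conditioned by the last vowel: -uf when the last vowel of the stem is a high vowel (*duvi*, *jimobu*, *lu*); -ro when the last vowel of the stem is a non-high vowel (*upewo*, *sa*).
Since the last vowel of *kulta* is /a/ (a non-high vowel), it takes -ro, giving *kultaro*.
The last vowel of *obuni* is /i/, which is a high vowel, so the suffix is -uf, giving *obuniuf*.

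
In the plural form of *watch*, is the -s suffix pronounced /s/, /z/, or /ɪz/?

The stem *watch* ends in a sibilant (/s, z, ʃ, ʒ, tʃ, dʒ/).
The plural suffix surfaces as /ɪz/ after sibilants, /s/ after other voiceless consonants, and /z/ after other voiced sounds.
So the plural -s on *watch* is pronounced /ɪz/.

/ɪz/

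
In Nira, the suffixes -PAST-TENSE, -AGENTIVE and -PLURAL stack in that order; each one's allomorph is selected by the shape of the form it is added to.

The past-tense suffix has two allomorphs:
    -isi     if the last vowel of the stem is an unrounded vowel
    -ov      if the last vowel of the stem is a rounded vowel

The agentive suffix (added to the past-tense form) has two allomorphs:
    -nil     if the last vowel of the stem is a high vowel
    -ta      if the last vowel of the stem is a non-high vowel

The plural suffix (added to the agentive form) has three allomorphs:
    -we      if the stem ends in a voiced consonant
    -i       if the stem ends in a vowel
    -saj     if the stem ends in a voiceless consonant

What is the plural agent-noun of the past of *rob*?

*rob*: last vowel = /o/, a rounded vowel → -ov → *robov*.
The past-tense form *robov* — last vowel /o/ (a non-high vowel) → -ta → *robovta*.
The agentive form *robovta* — final sound /a/ (a vowel) → -i → *robovtai*.

robovtai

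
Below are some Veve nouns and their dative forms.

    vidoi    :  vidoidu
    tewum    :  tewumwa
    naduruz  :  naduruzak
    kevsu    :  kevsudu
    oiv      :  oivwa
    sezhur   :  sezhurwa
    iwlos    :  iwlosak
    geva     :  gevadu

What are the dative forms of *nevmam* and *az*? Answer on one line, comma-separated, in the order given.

nevmamwa, azak

Looking at the final sound of each stem: -ak when the stem ends in a sibilant (*naduruz*, *iwlos*); -wa when the stem ends in a non-sibilant consonant (*tewum*, *oiv*, *sezhur*); -du when the stem ends in a vowel (*vidoi*, *kevsu*, *geva*).
Since the final sound of *nevmam* is /m/ (a non-sibilant consonant), it takes -wa, giving *nevmamwa*.
*az* — final sound /z/ (a sibilant) → -ak → *azak*.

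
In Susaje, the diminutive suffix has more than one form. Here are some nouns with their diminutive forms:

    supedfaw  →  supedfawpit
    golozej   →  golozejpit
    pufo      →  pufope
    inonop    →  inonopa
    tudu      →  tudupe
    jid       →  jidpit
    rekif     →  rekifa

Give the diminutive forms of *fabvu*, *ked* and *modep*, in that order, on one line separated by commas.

fabvupe, kedpit, modepa

The alternation tracks the final sound of the stem — -a when the stem ends in a voiceless consonant (*inonop*, *rekif*); -pit when the stem ends in a voiced consonant (*supedfaw*, *golozej*, *jid*); -pe when the stem ends in a vowel (*pufo*, *tudu*).
Since the final sound of *fabvu* is /u/ (a vowel), it takes -pe, giving *fabvupe*.
*ked* — final sound /d/ (a voiced consonant) → -pit → *kedpit*.
Since the final sound of *modep* is /p/ (a voiceless consonant), it takes -a, giving *modepa*.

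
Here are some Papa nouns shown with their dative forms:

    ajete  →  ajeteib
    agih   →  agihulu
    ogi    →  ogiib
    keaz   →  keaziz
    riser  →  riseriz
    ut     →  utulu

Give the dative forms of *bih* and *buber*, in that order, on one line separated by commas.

bihulu, buberiz

The alternation tracks the final sound of the stem — -ulu when the stem ends in a voiceless consonant (*agih*, *ut*); -iz when the stem ends in a voiced consonant (*keaz*, *riser*); -ib when the stem ends in a vowel (*ajete*, *ogi*).
Since the final sound of *bih* is /h/ (a voiceless consonant), it takes -ulu, giving *bihulu*.
*buber*: final sound = /r/, a voiced consonant → -iz → *buberiz*.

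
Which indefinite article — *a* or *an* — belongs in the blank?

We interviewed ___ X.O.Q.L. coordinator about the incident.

an

The indefinite article is chosen by the initial *sound* of the following word, not its spelling.
The initialism *X.O.Q.L.* is read letter by letter; the first letter, X, is pronounced /ɛks/, which begins with a vowel sound.
So the article is *an*: We interviewed an X.O.Q.L. coordinator about the incident.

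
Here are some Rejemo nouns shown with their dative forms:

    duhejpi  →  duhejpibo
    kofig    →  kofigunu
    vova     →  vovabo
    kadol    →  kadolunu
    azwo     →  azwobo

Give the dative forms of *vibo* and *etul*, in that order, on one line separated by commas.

vibobo, etulunu

The alternation tracks the final sound of the stem — -unu when the stem ends in a consonant (*kofig*, *kadol*); -bo when the stem ends in a vowel (*duhejpi*, *vova*, *azwo*).
*vibo* — final sound /o/ (a vowel) → -bo → *vibobo*.
*etul*: final sound = /l/, a consonant → -unu → *etulunu*.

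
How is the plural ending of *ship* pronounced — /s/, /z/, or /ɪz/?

The stem *ship* ends in a voiceless non-sibilant consonant.
The plural suffix surfaces as /ɪz/ after sibilants, /s/ after other voiceless consonants, and /z/ after other voiced sounds.
So the plural -s on *ship* is pronounced /s/.

/s/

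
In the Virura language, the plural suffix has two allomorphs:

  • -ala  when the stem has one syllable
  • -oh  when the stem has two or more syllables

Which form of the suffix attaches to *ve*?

-ala

With one syllable, *ve* takes -ala.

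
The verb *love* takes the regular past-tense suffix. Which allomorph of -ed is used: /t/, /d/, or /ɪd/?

The stem *love* ends in a voiced sound other than /d/.
The -ed suffix is realized as /ɪd/ after /t, d/; as /t/ after other voiceless consonants; and as /d/ after other voiced sounds.
So -ed on *love* is pronounced /d/.

/d/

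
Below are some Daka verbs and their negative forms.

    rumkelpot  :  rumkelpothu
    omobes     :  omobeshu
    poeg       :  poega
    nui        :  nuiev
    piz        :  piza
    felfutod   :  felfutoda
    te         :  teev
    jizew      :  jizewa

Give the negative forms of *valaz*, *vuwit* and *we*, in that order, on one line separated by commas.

The alternation tracks the final sound of the stem — -hu when the stem ends in a voiceless consonant (*rumkelpot*, *omobes*); -a when the stem ends in a voiced consonant (*poeg*, *piz*, *felfutod*, *jizew*); -ev when the stem ends in a vowel (*nui*, *te*).
The final sound of *valaz* is /z/, which is a voiced consonant, so the suffix is -a, giving *valaza*.
Since the final sound of *vuwit* is /t/ (a voiceless consonant), it takes -hu, giving *vuwithu*.
Since the final sound of *we* is /e/ (a vowel), it takes -ev, giving *weev*.

valaza, vuwithu, weev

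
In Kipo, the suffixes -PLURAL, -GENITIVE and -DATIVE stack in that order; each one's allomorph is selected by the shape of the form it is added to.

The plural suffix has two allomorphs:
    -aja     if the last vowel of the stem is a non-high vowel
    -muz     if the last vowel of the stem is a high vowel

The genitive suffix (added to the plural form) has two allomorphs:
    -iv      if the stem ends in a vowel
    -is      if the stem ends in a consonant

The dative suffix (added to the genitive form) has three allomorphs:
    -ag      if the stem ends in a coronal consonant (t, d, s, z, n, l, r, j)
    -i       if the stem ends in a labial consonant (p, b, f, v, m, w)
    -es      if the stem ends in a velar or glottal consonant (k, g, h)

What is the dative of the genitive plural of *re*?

*re*: last vowel = /e/, a non-high vowel → -aja → *reaja*.
The final sound of the plural form *reaja* is /a/, which is a vowel, so the genitive suffix is -iv, giving *reajaiv*.
Since the final consonant of the genitive form *reajaiv* is /v/ (labial), it takes -i, giving *reajaivi*.

reajaivi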